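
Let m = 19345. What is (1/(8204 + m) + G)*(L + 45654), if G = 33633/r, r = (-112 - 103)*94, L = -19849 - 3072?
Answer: -21062927134031/556765290 ≈ -37831.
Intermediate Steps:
L = -22921
r = -20210 (r = -215*94 = -20210)
G = -33633/20210 (G = 33633/(-20210) = 33633*(-1/20210) = -33633/20210 ≈ -1.6642)
(1/(8204 + m) + G)*(L + 45654) = (1/(8204 + 19345) - 33633/20210)*(-22921 + 45654) = (1/27549 - 33633/20210)*22733 = -926535307/556765290*22733 = -21062927134031/556765290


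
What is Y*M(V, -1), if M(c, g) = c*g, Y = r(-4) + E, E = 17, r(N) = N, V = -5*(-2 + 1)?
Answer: -65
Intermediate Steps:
V = 5 (V = -5*(-1) = 5)
Y = 13 (Y = -4 + 17 = 13)
Y*M(V, -1) = 13*(5*(-1)) = 13*(-5) = -65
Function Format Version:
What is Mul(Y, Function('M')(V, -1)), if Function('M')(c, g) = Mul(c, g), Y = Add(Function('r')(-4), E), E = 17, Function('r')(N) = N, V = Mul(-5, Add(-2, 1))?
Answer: -65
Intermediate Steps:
V = 5 (V = Mul(-5, -1) = 5)
Y = 13 (Y = Add(-4, 17) = 13)
Mul(Y, Function('M')(V, -1)) = Mul(13, Mul(5, -1)) = Mul(13, -5) = -65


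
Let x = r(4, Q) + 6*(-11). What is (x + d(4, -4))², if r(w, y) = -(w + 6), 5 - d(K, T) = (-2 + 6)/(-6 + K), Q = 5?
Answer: 4761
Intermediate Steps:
d(K, T) = 5 - 4/(-6 + K) (d(K, T) = 5 - (-2 + 6)/(-6 + K) = 5 - 4/(-6 + K))
r(w, y) = -6 - w (r(w, y) = -(6 + w) = -6 - w)
x = -76 (x = (-6 - 1*4) + 6*(-11) = (-6 - 4) - 66 = -10 - 66 = -76)
(x + d(4, -4))² = (-76 + (-34 + 5*4)/(-6 + 4))² = (-76 + (-34 + 20)/(-2))² = (-76 - ½*(-14))² = (-76 + 7)² = (-69)² = 4761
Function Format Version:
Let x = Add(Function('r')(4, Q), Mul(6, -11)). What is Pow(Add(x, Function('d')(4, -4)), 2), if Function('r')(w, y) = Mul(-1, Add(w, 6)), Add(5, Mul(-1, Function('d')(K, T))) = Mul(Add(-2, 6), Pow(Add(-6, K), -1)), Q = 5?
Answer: 4761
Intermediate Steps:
Function('d')(K, T) = Add(5, Mul(-4, Pow(Add(-6, K), -1))) (Function('d')(K, T) = Add(5, Mul(-1, Mul(Add(-2, 6), Pow(Add(-6, K), -1)))) = Add(5, Mul(-1, Mul(4, Pow(Add(-6, K), -1)))) = Add(5, Mul(-4, Pow(Add(-6, K), -1))))
Function('r')(w, y) = Add(-6, Mul(-1, w)) (Function('r')(w, y) = Mul(-1, Add(6, w)) = Add(-6, Mul(-1, w)))
x = -76 (x = Add(Add(-6, Mul(-1, 4)), Mul(6, -11)) = Add(Add(-6, -4), -66) = Add(-10, -66) = -76)
Pow(Add(x, Function('d')(4, -4)), 2) = Pow(Add(-76, Mul(Pow(Add(-6, 4), -1), Add(-34, Mul(5, 4)))), 2) = Pow(Add(-76, Mul(Pow(-2, -1), Add(-34, 20))), 2) = Pow(Add(-76, Mul(Rational(-1, 2), -14)), 2) = Pow(Add(-76, 7), 2) = Pow(-69, 2) = 4761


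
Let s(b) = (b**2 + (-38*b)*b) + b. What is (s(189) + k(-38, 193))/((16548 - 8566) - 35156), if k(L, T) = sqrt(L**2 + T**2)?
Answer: 31464/647 - sqrt(38693)/27174 ≈ 48.623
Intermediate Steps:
s(b) = b - 37*b**2 (s(b) = (b**2 - 38*b**2) + b = -37*b**2 + b = b - 37*b**2)
(s(189) + k(-38, 193))/((16548 - 8566) - 35156) = (189*(1 - 37*189) + sqrt((-38)**2 + 193**2))/((16548 - 8566) - 35156) = (189*(1 - 6993) + sqrt(1444 + 37249))/(7982 - 35156) = (189*(-6992) + sqrt(38693))/(-27174) = (-1321488 + sqrt(38693))*(-1/27174) = 31464/647 - sqrt(38693)/27174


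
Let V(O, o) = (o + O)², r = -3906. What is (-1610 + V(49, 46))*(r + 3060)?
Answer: -6273090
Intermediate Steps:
V(O, o) = (O + o)²
(-1610 + V(49, 46))*(r + 3060) = (-1610 + (49 + 46)²)*(-3906 + 3060) = (-1610 + 95²)*(-846) = (-1610 + 9025)*(-846) = 7415*(-846) = -6273090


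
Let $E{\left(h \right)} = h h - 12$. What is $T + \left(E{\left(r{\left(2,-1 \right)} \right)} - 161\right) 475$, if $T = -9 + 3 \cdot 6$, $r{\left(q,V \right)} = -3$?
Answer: $-77891$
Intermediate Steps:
$T = 9$ ($T = -9 + 18 = 9$)
$E{\left(h \right)} = -12 + h^{2}$ ($E{\left(h \right)} = h^{2} - 12 = -12 + h^{2}$)
$T + \left(E{\left(r{\left(2,-1 \right)} \right)} - 161\right) 475 = 9 + \left(\left(-12 + \left(-3\right)^{2}\right) - 161\right) 475 = 9 + \left(\left(-12 + 9\right) - 161\right) 475 = 9 + \left(-3 - 161\right) 475 = 9 - 77900 = -77891$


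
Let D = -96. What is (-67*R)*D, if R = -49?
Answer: -315168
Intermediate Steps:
(-67*R)*D = -67*(-49)*(-96) = 3283*(-96) = -315168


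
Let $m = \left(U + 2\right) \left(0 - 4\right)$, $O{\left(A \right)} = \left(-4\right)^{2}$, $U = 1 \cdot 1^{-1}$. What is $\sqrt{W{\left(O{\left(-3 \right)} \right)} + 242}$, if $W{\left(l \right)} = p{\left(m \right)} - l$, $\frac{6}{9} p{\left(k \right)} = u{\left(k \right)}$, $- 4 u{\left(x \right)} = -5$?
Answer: $\frac{\sqrt{3646}}{4} \approx 15.096$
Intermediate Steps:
$u{\left(x \right)} = \frac{5}{4}$ ($u{\left(x \right)} = \left(- \frac{1}{4}\right) \left(-5\right) = \frac{5}{4}$)
$U = 1$ ($U = 1 \cdot 1 = 1$)
$O{\left(A \right)} = 16$
$m = -12$ ($m = \left(1 + 2\right) \left(0 - 4\right) = 3 \left(-4\right) = -12$)
$p{\left(k \right)} = \frac{15}{8}$ ($p{\left(k \right)} = \frac{3}{2} \cdot \frac{5}{4} = \frac{15}{8}$)
$W{\left(l \right)} = \frac{15}{8} - l$
$\sqrt{W{\left(O{\left(-3 \right)} \right)} + 242} = \sqrt{\left(\frac{15}{8} - 16\right) + 242} = \sqrt{- \frac{113}{8} + 242} = \sqrt{\frac{1823}{8}} = \frac{\sqrt{3646}}{4}$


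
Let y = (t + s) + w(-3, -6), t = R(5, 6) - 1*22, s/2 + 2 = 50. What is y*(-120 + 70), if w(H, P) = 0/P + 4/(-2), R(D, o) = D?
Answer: -3850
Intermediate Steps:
s = 96 (s = -4 + 2*50 = -4 + 100 = 96)
t = -17 (t = 5 - 1*22 = 5 - 22 = -17)
w(H, P) = -2 (w(H, P) = 0 + 4*(-½) = 0 - 2 = -2)
y = 77 (y = (-17 + 96) - 2 = 79 - 2 = 77)
y*(-120 + 70) = 77*(-120 + 70) = 77*(-50) = -3850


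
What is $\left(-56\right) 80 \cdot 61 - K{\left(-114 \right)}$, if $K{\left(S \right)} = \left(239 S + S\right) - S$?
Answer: $-246034$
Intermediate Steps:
$K{\left(S \right)} = 239 S$ ($K{\left(S \right)} = 240 S - S = 239 S$)
$\left(-56\right) 80 \cdot 61 - K{\left(-114 \right)} = \left(-56\right) 80 \cdot 61 - 239 \left(-114\right) = \left(-4480\right) 61 - -27246 = -273280 + 27246 = -246034$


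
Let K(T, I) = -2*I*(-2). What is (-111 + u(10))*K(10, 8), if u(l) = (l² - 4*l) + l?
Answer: -1312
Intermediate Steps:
K(T, I) = 4*I
u(l) = l² - 3*l
(-111 + u(10))*K(10, 8) = (-111 + 10*(-3 + 10))*(4*8) = (-111 + 10*7)*32 = (-111 + 70)*32 = -41*32 = -1312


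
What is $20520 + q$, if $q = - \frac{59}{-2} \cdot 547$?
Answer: $\frac{73313}{2} \approx 36657.0$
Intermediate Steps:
$q = \frac{32273}{2}$ ($q = \left(-59\right) \left(- \frac{1}{2}\right) 547 = \frac{59}{2} \cdot 547 = \frac{32273}{2} \approx 16137.0$)
$20520 + q = 20520 + \frac{32273}{2} = \frac{73313}{2}$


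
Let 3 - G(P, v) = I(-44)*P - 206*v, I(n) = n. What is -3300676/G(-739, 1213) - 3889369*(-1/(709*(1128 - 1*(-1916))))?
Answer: -6278093047811/469116273540 ≈ -13.383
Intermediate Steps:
G(P, v) = 3 + 44*P + 206*v (G(P, v) = 3 - (-44*P - 206*v) = 3 - (-206*v - 44*P) = 3 + (44*P + 206*v) = 3 + 44*P + 206*v)
-3300676/G(-739, 1213) - 3889369*(-1/(709*(1128 - 1*(-1916)))) = -3300676/(3 + 44*(-739) + 206*1213) - 3889369*(-1/(709*(1128 - 1*(-1916)))) = -3300676/(3 - 32516 + 249878) - 3889369*(-1/(709*(1128 + 1916))) = -3300676/217365 - 3889369/((-709*3044)) = -3300676*1/217365 - 3889369/(-2158196) = -3300676/217365 - 3889369*(-1/2158196) = -3300676/217365 + 3889369/2158196 = -6278093047811/469116273540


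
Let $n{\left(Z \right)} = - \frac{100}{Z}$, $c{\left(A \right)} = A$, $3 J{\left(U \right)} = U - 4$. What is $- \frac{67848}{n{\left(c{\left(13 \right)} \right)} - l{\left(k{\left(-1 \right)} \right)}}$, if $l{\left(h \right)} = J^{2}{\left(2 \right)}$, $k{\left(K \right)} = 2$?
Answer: $\frac{992277}{119} \approx 8338.5$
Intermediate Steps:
$J{\left(U \right)} = - \frac{4}{3} + \frac{U}{3}$ ($J{\left(U \right)} = \frac{U - 4}{3} = \frac{-4 + U}{3} = - \frac{4}{3} + \frac{U}{3}$)
$l{\left(h \right)} = \frac{4}{9}$ ($l{\left(h \right)} = \left(- \frac{4}{3} + \frac{1}{3} \cdot 2\right)^{2} = \left(- \frac{4}{3} + \frac{2}{3}\right)^{2} = \left(- \frac{2}{3}\right)^{2} = \frac{4}{9}$)
$- \frac{67848}{n{\left(c{\left(13 \right)} \right)} - l{\left(k{\left(-1 \right)} \right)}} = - \frac{67848}{- \frac{100}{13} - \frac{4}{9}} = - \frac{67848}{- \frac{952}{117}} = \left(-67848\right) \left(- \frac{117}{952}\right) = \frac{992277}{119}$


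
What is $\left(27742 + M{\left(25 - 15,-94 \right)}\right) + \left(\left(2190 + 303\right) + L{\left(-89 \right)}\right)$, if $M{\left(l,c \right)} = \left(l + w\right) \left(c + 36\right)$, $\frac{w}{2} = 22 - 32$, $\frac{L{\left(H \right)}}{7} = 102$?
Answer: $31529$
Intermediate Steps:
$L{\left(H \right)} = 714$ ($L{\left(H \right)} = 7 \cdot 102 = 714$)
$w = -20$ ($w = 2 \left(22 - 32\right) = 2 \left(-10\right) = -20$)
$M{\left(l,c \right)} = \left(-20 + l\right) \left(36 + c\right)$ ($M{\left(l,c \right)} = \left(l - 20\right) \left(c + 36\right) = \left(-20 + l\right) \left(36 + c\right)$)
$\left(27742 + M{\left(25 - 15,-94 \right)}\right) + \left(\left(2190 + 303\right) + L{\left(-89 \right)}\right) = \left(27742 - \left(-1160 + 58 \left(25 - 15\right)\right)\right) + \left(\left(2190 + 303\right) + 714\right) = \left(27742 + \left(-720 + 1880 + 36 \left(25 - 15\right) - 94 \left(25 - 15\right)\right)\right) + \left(2493 + 714\right) = \left(27742 + \left(-720 + 1880 + 36 \cdot 10 - 940\right)\right) + 3207 = \left(27742 + \left(-720 + 1880 + 360 - 940\right)\right) + 3207 = \left(27742 + 580\right) + 3207 = 28322 + 3207 = 31529$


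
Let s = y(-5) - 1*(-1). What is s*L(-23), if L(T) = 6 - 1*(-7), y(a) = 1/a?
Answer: 52/5 ≈ 10.400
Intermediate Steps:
s = ⅘ (s = 1/(-5) - 1*(-1) = -⅕ + 1 = ⅘ ≈ 0.80000)
L(T) = 13 (L(T) = 6 + 7 = 13)
s*L(-23) = (⅘)*13 = 52/5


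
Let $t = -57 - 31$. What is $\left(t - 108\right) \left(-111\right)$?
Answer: $21756$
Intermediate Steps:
$t = -88$ ($t = -57 - 31 = -88$)
$\left(t - 108\right) \left(-111\right) = \left(-88 - 108\right) \left(-111\right) = \left(-196\right) \left(-111\right) = 21756$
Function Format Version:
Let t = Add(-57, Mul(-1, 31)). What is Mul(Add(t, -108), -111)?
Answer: 21756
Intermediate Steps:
t = -88 (t = Add(-57, -31) = -88)
Mul(Add(t, -108), -111) = Mul(Add(-88, -108), -111) = Mul(-196, -111) = 21756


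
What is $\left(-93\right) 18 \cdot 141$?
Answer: $-236034$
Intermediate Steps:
$\left(-93\right) 18 \cdot 141 = \left(-1674\right) 141 = -236034$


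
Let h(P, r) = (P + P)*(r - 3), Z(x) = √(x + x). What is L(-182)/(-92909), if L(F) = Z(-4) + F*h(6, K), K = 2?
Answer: -2184/92909 - 2*I*√2/92909 ≈ -0.023507 - 3.0443e-5*I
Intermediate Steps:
Z(x) = √2*√x (Z(x) = √(2*x) = √2*√x)
h(P, r) = 2*P*(-3 + r) (h(P, r) = (2*P)*(-3 + r) = 2*P*(-3 + r))
L(F) = -12*F + 2*I*√2 (L(F) = √2*√(-4) + F*(2*6*(-3 + 2)) = √2*(2*I) + F*(2*6*(-1)) = 2*I*√2 + F*(-12) = 2*I*√2 - 12*F = -12*F + 2*I*√2)
L(-182)/(-92909) = (-12*(-182) + 2*I*√2)/(-92909) = (2184 + 2*I*√2)*(-1/92909) = -2184/92909 - 2*I*√2/92909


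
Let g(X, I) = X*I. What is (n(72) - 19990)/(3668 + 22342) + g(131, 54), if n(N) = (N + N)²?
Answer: 91997743/13005 ≈ 7074.0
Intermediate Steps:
n(N) = 4*N² (n(N) = (2*N)² = 4*N²)
g(X, I) = I*X
(n(72) - 19990)/(3668 + 22342) + g(131, 54) = (4*72² - 19990)/(3668 + 22342) + 54*131 = (4*5184 - 19990)/26010 + 7074 = (20736 - 19990)*(1/26010) + 7074 = 746*(1/26010) + 7074 = 373/13005 + 7074 = 91997743/13005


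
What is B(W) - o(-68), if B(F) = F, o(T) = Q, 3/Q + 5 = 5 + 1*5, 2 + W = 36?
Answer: 167/5 ≈ 33.400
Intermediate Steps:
W = 34 (W = -2 + 36 = 34)
Q = 3/5 (Q = 3/(-5 + (5 + 1*5)) = 3/(-5 + (5 + 5)) = 3/(-5 + 10) = 3/5 ≈ 0.60000)
o(T) = 3/5
B(W) - o(-68) = 34 - 1*3/5 = 34 - 3/5 = 167/5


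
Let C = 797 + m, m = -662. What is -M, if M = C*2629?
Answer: -354915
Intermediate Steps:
C = 135 (C = 797 - 662 = 135)
M = 354915 (M = 135*2629 = 354915)
-M = -1*354915 = -354915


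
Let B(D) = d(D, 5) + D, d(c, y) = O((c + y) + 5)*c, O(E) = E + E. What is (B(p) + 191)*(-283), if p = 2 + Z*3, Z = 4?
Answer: -248191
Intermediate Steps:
O(E) = 2*E
p = 14 (p = 2 + 4*3 = 2 + 12 = 14)
d(c, y) = c*(10 + 2*c + 2*y) (d(c, y) = (2*((c + y) + 5))*c = (2*(5 + c + y))*c = (10 + 2*c + 2*y)*c = c*(10 + 2*c + 2*y))
B(D) = D + 2*D*(10 + D) (B(D) = 2*D*(5 + D + 5) + D = 2*D*(10 + D) + D = D + 2*D*(10 + D))
(B(p) + 191)*(-283) = (14*(21 + 2*14) + 191)*(-283) = (14*(21 + 28) + 191)*(-283) = (14*49 + 191)*(-283) = (686 + 191)*(-283) = 877*(-283) = -248191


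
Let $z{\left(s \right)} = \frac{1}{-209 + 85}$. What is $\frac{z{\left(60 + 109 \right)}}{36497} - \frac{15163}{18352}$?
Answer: $- \frac{553404159}{669792944} \approx -0.82623$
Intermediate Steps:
$z{\left(s \right)} = - \frac{1}{124}$ ($z{\left(s \right)} = \frac{1}{-124} = - \frac{1}{124}$)
$\frac{z{\left(60 + 109 \right)}}{36497} - \frac{15163}{18352} = - \frac{1}{124 \cdot 36497} - \frac{15163}{18352} = \left(- \frac{1}{124}\right) \frac{1}{36497} - \frac{15163}{18352} = - \frac{1}{4525628} - \frac{15163}{18352} = - \frac{553404159}{669792944}$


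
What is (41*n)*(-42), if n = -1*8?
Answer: 13776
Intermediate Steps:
n = -8
(41*n)*(-42) = (41*(-8))*(-42) = -328*(-42) = 13776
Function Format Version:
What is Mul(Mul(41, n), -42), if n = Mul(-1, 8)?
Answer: 13776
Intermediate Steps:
n = -8
Mul(Mul(41, n), -42) = Mul(Mul(41, -8), -42) = Mul(-328, -42) = 13776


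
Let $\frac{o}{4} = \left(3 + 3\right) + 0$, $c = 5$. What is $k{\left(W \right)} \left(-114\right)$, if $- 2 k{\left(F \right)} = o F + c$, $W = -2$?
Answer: $-2451$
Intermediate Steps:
$o = 24$ ($o = 4 \left(\left(3 + 3\right) + 0\right) = 4 \left(6 + 0\right) = 4 \cdot 6 = 24$)
$k{\left(F \right)} = - \frac{5}{2} - 12 F$ ($k{\left(F \right)} = - \frac{24 F + 5}{2} = - \frac{5 + 24 F}{2} = - \frac{5}{2} - 12 F$)
$k{\left(W \right)} \left(-114\right) = \left(- \frac{5}{2} - -24\right) \left(-114\right) = \left(- \frac{5}{2} + 24\right) \left(-114\right) = \frac{43}{2} \left(-114\right) = -2451$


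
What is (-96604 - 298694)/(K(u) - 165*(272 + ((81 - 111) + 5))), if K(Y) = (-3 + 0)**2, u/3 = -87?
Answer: 65883/6791 ≈ 9.7015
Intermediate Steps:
u = -261 (u = 3*(-87) = -261)
K(Y) = 9 (K(Y) = (-3)**2 = 9)
(-96604 - 298694)/(K(u) - 165*(272 + ((81 - 111) + 5))) = (-96604 - 298694)/(9 - 165*(272 + ((81 - 111) + 5))) = -395298/(9 - 165*(272 + (-30 + 5))) = -395298/(9 - 165*(272 - 25)) = -395298/(9 - 165*247) = -395298/(9 - 40755) = -395298/(-40746) = -395298*(-1/40746) = 65883/6791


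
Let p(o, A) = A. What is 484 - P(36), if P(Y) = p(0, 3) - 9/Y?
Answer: 1925/4 ≈ 481.25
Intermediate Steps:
P(Y) = 3 - 9/Y
484 - P(36) = 484 - (3 - 9/36) = 484 - (3 - 9*1/36) = 484 - (3 - ¼) = 484 - 1*11/4 = 484 - 11/4 = 1925/4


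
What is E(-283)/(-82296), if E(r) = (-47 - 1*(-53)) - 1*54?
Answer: 2/3429 ≈ 0.00058326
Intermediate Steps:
E(r) = -48 (E(r) = (-47 + 53) - 54 = 6 - 54 = -48)
E(-283)/(-82296) = -48/(-82296) = -48*(-1/82296) = 2/3429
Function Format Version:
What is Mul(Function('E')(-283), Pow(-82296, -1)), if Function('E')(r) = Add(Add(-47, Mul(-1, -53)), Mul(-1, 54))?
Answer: Rational(2, 3429) ≈ 0.00058326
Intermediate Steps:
Function('E')(r) = -48 (Function('E')(r) = Add(Add(-47, 53), -54) = Add(6, -54) = -48)
Mul(Function('E')(-283), Pow(-82296, -1)) = Mul(-48, Pow(-82296, -1)) = Mul(-48, Rational(-1, 82296)) = Rational(2, 3429)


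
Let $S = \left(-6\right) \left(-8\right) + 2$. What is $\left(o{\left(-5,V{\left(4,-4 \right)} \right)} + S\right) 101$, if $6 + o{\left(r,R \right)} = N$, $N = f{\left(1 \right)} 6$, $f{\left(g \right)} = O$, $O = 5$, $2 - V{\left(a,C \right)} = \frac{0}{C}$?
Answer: $7474$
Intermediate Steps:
$V{\left(a,C \right)} = 2$ ($V{\left(a,C \right)} = 2 - \frac{0}{C} = 2 - 0 = 2 + 0 = 2$)
$f{\left(g \right)} = 5$
$N = 30$ ($N = 5 \cdot 6 = 30$)
$o{\left(r,R \right)} = 24$ ($o{\left(r,R \right)} = -6 + 30 = 24$)
$S = 50$ ($S = 48 + 2 = 50$)
$\left(o{\left(-5,V{\left(4,-4 \right)} \right)} + S\right) 101 = \left(24 + 50\right) 101 = 74 \cdot 101 = 7474$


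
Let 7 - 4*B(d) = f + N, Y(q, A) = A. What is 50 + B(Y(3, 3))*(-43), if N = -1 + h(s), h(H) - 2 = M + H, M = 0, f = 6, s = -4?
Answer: 7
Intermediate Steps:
h(H) = 2 + H (h(H) = 2 + (0 + H) = 2 + H)
N = -3 (N = -1 + (2 - 4) = -1 - 2 = -3)
B(d) = 1 (B(d) = 7/4 - (6 - 3)/4 = 7/4 - 1/4*3 = 7/4 - 3/4 = 1)
50 + B(Y(3, 3))*(-43) = 50 + 1*(-43) = 50 - 43 = 7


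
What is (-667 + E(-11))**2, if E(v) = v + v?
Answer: 474721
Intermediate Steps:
E(v) = 2*v
(-667 + E(-11))**2 = (-667 + 2*(-11))**2 = (-667 - 22)**2 = (-689)**2 = 474721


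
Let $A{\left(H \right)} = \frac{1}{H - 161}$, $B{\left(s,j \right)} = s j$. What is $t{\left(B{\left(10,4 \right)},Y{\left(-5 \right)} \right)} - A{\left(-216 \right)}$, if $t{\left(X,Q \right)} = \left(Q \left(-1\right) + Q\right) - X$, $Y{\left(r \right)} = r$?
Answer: $- \frac{15079}{377} \approx -39.997$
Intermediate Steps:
$B{\left(s,j \right)} = j s$
$t{\left(X,Q \right)} = - X$ ($t{\left(X,Q \right)} = \left(- Q + Q\right) - X = 0 - X = - X$)
$A{\left(H \right)} = \frac{1}{-161 + H}$
$t{\left(B{\left(10,4 \right)},Y{\left(-5 \right)} \right)} - A{\left(-216 \right)} = - 4 \cdot 10 - \frac{1}{-161 - 216} = \left(-1\right) 40 - \frac{1}{-377} = -40 - - \frac{1}{377} = -40 + \frac{1}{377} = - \frac{15079}{377}$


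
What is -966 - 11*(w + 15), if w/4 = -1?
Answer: -1087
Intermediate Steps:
w = -4 (w = 4*(-1) = -4)
-966 - 11*(w + 15) = -966 - 11*(-4 + 15) = -966 - 11*11 = -966 - 1*121 = -966 - 121 = -1087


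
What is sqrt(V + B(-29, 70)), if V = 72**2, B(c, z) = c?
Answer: sqrt(5155) ≈ 71.798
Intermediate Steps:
V = 5184
sqrt(V + B(-29, 70)) = sqrt(5184 - 29) = sqrt(5155)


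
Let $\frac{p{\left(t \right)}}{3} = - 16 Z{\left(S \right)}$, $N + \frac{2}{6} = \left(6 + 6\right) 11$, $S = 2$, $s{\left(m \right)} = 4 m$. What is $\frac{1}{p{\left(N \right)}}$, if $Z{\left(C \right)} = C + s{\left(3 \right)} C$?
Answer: $- \frac{1}{1248} \approx -0.00080128$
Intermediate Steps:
$Z{\left(C \right)} = 13 C$ ($Z{\left(C \right)} = C + 4 \cdot 3 C = C + 12 C = 13 C$)
$N = \frac{395}{3}$ ($N = - \frac{1}{3} + \left(6 + 6\right) 11 = - \frac{1}{3} + 12 \cdot 11 = - \frac{1}{3} + 132 = \frac{395}{3} \approx 131.67$)
$p{\left(t \right)} = -1248$ ($p{\left(t \right)} = 3 \left(- 16 \cdot 13 \cdot 2\right) = 3 \left(\left(-16\right) 26\right) = 3 \left(-416\right) = -1248$)
$\frac{1}{p{\left(N \right)}} = \frac{1}{-1248} = - \frac{1}{1248}$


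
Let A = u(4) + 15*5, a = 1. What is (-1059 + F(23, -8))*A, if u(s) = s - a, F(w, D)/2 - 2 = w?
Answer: -78702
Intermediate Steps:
F(w, D) = 4 + 2*w
u(s) = -1 + s (u(s) = s - 1*1 = s - 1 = -1 + s)
A = 78 (A = (-1 + 4) + 15*5 = 3 + 75 = 78)
(-1059 + F(23, -8))*A = (-1059 + (4 + 2*23))*78 = (-1059 + (4 + 46))*78 = (-1059 + 50)*78 = -1009*78 = -78702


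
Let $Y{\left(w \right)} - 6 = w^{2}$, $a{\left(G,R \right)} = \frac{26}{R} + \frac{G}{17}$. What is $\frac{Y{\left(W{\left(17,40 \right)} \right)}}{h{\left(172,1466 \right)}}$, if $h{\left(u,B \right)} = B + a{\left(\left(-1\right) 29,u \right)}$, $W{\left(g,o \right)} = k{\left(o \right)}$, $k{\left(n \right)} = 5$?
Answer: $\frac{45322}{2141019} \approx 0.021168$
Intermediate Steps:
$W{\left(g,o \right)} = 5$
$a{\left(G,R \right)} = \frac{26}{R} + \frac{G}{17}$ ($a{\left(G,R \right)} = \frac{26}{R} + G \frac{1}{17} = \frac{26}{R} + \frac{G}{17}$)
$Y{\left(w \right)} = 6 + w^{2}$
$h{\left(u,B \right)} = - \frac{29}{17} + B + \frac{26}{u}$ ($h{\left(u,B \right)} = B + \left(\frac{26}{u} + \frac{\left(-1\right) 29}{17}\right) = B + \left(\frac{26}{u} + \frac{1}{17} \left(-29\right)\right) = B - \left(\frac{29}{17} - \frac{26}{u}\right) = - \frac{29}{17} + B + \frac{26}{u}$)
$\frac{Y{\left(W{\left(17,40 \right)} \right)}}{h{\left(172,1466 \right)}} = \frac{6 + 5^{2}}{- \frac{29}{17} + 1466 + \frac{26}{172}} = \frac{6 + 25}{- \frac{29}{17} + 1466 + 26 \cdot \frac{1}{172}} = \frac{31}{- \frac{29}{17} + 1466 + \frac{13}{86}} = \frac{31}{\frac{2141019}{1462}} = 31 \cdot \frac{1462}{2141019} = \frac{45322}{2141019}$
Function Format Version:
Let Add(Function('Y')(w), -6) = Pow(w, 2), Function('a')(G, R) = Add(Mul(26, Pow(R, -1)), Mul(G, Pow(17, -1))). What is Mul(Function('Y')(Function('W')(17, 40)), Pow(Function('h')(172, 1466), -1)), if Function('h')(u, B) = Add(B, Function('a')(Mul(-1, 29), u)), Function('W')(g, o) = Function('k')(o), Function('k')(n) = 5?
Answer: Rational(45322, 2141019) ≈ 0.021168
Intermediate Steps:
Function('W')(g, o) = 5
Function('a')(G, R) = Add(Mul(26, Pow(R, -1)), Mul(Rational(1, 17), G)) (Function('a')(G, R) = Add(Mul(26, Pow(R, -1)), Mul(G, Rational(1, 17))) = Add(Mul(26, Pow(R, -1)), Mul(Rational(1, 17), G)))
Function('Y')(w) = Add(6, Pow(w, 2))
Function('h')(u, B) = Add(Rational(-29, 17), B, Mul(26, Pow(u, -1))) (Function('h')(u, B) = Add(B, Add(Mul(26, Pow(u, -1)), Mul(Rational(1, 17), Mul(-1, 29)))) = Add(B, Add(Mul(26, Pow(u, -1)), Mul(Rational(1, 17), -29))) = Add(B, Add(Mul(26, Pow(u, -1)), Rational(-29, 17))) = Add(B, Add(Rational(-29, 17), Mul(26, Pow(u, -1)))) = Add(Rational(-29, 17), B, Mul(26, Pow(u, -1))))
Mul(Function('Y')(Function('W')(17, 40)), Pow(Function('h')(172, 1466), -1)) = Mul(Add(6, Pow(5, 2)), Pow(Add(Rational(-29, 17), 1466, Mul(26, Pow(172, -1))), -1)) = Mul(Add(6, 25), Pow(Add(Rational(-29, 17), 1466, Mul(26, Rational(1, 172))), -1)) = Mul(31, Pow(Add(Rational(-29, 17), 1466, Rational(13, 86)), -1)) = Mul(31, Pow(Rational(2141019, 1462), -1)) = Mul(31, Rational(1462, 2141019)) = Rational(45322, 2141019)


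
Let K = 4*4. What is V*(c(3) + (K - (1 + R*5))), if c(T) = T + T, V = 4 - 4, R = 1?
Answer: 0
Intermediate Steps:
V = 0
c(T) = 2*T
K = 16
V*(c(3) + (K - (1 + R*5))) = 0*(2*3 + (16 - (1 + 1*5))) = 0*(6 + (16 - (1 + 5))) = 0*(6 + (16 - 1*6)) = 0*(6 + (16 - 6)) = 0*(6 + 10) = 0*16 = 0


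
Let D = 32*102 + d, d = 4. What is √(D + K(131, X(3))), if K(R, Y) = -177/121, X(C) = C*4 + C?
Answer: √395251/11 ≈ 57.154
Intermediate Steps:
X(C) = 5*C (X(C) = 4*C + C = 5*C)
K(R, Y) = -177/121 (K(R, Y) = -177*1/121 = -177/121)
D = 3268 (D = 32*102 + 4 = 3264 + 4 = 3268)
√(D + K(131, X(3))) = √(3268 - 177/121) = √(395251/121) = √395251/11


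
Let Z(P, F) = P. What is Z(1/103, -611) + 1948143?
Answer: 200658730/103 ≈ 1.9481e+6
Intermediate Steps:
Z(1/103, -611) + 1948143 = 1/103 + 1948143 = 200658730/103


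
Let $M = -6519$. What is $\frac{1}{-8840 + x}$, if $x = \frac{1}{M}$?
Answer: $- \frac{6519}{57627961} \approx -0.00011312$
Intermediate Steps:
$x = - \frac{1}{6519}$ ($x = \frac{1}{-6519} = - \frac{1}{6519} \approx -0.0001534$)
$\frac{1}{-8840 + x} = \frac{1}{-8840 - \frac{1}{6519}} = \frac{1}{- \frac{57627961}{6519}} = - \frac{6519}{57627961}$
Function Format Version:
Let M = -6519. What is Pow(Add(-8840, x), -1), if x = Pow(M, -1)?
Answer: Rational(-6519, 57627961) ≈ -0.00011312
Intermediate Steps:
x = Rational(-1, 6519) (x = Pow(-6519, -1) = Rational(-1, 6519) ≈ -0.00015340)
Pow(Add(-8840, x), -1) = Pow(Add(-8840, Rational(-1, 6519)), -1) = Pow(Rational(-57627961, 6519), -1) = Rational(-6519, 57627961)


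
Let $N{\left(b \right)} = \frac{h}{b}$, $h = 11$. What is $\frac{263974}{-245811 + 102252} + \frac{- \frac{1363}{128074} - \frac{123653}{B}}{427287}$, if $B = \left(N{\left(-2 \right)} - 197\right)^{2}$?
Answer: $- \frac{87758615223160938971}{47726255310193155150} \approx -1.8388$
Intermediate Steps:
$N{\left(b \right)} = \frac{11}{b}$
$B = \frac{164025}{4}$ ($B = \left(\frac{11}{-2} - 197\right)^{2} = \left(11 \left(- \frac{1}{2}\right) - 197\right)^{2} = \left(- \frac{11}{2} - 197\right)^{2} = \left(- \frac{405}{2}\right)^{2} = \frac{164025}{4} \approx 41006.0$)
$\frac{263974}{-245811 + 102252} + \frac{- \frac{1363}{128074} - \frac{123653}{B}}{427287} = \frac{263974}{-245811 + 102252} + \frac{- \frac{1363}{128074} - \frac{123653}{\frac{164025}{4}}}{427287} = \frac{263974}{-143559} + \left(\left(-1363\right) \frac{1}{128074} - \frac{494612}{164025}\right) \frac{1}{427287} = 263974 \left(- \frac{1}{143559}\right) + \left(- \frac{1363}{128074} - \frac{494612}{164025}\right) \frac{1}{427287} = - \frac{263974}{143559} - \frac{63570503363}{8976162367912950} = - \frac{87758615223160938971}{47726255310193155150}$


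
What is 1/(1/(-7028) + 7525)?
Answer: 7028/52885699 ≈ 0.00013289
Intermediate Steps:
1/(1/(-7028) + 7525) = 1/(-1/7028 + 7525) = 1/(52885699/7028) = 7028/52885699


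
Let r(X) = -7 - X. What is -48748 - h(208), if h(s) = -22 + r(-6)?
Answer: -48725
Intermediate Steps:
h(s) = -23 (h(s) = -22 + (-7 - 1*(-6)) = -22 + (-7 + 6) = -22 - 1 = -23)
-48748 - h(208) = -48748 - 1*(-23) = -48748 + 23 = -48725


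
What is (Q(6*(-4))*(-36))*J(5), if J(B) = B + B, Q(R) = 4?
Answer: -1440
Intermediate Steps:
J(B) = 2*B
(Q(6*(-4))*(-36))*J(5) = (4*(-36))*(2*5) = -144*10 = -1440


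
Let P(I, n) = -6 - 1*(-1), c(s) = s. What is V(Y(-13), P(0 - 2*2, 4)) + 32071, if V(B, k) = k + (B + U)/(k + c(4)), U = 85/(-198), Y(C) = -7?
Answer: 6350539/198 ≈ 32073.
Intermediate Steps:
U = -85/198 (U = 85*(-1/198) = -85/198 ≈ -0.42929)
P(I, n) = -5 (P(I, n) = -6 + 1 = -5)
V(B, k) = k + (-85/198 + B)/(4 + k) (V(B, k) = k + (B - 85/198)/(k + 4) = k + (-85/198 + B)/(4 + k))
V(Y(-13), P(0 - 2*2, 4)) + 32071 = (-85/198 - 7 + (-5)² + 4*(-5))/(4 - 5) + 32071 = (-85/198 - 7 + 25 - 20)/(-1) + 32071 = -1*(-481/198) + 32071 = 481/198 + 32071 = 6350539/198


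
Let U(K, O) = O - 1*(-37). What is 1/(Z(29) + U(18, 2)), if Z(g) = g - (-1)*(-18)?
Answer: 1/50 ≈ 0.020000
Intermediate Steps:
Z(g) = -18 + g (Z(g) = g - 1*18 = g - 18 = -18 + g)
U(K, O) = 37 + O (U(K, O) = O + 37 = 37 + O)
1/(Z(29) + U(18, 2)) = 1/((-18 + 29) + (37 + 2)) = 1/(11 + 39) = 1/50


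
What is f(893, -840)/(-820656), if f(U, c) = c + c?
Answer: 35/17097 ≈ 0.0020471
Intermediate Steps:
f(U, c) = 2*c
f(893, -840)/(-820656) = (2*(-840))/(-820656) = -1680*(-1/820656) = 35/17097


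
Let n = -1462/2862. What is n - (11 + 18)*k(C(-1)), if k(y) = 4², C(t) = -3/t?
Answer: -664715/1431 ≈ -464.51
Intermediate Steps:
n = -731/1431 (n = -1462*1/2862 = -731/1431 ≈ -0.51083)
k(y) = 16
n - (11 + 18)*k(C(-1)) = -731/1431 - (11 + 18)*16 = -731/1431 - 29*16 = -731/1431 - 1*464 = -731/1431 - 464 = -664715/1431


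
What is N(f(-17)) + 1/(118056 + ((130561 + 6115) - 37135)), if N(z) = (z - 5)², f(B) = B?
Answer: 105316949/217597 ≈ 484.00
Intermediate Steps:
N(z) = (-5 + z)²
N(f(-17)) + 1/(118056 + ((130561 + 6115) - 37135)) = (-5 - 17)² + 1/(118056 + ((130561 + 6115) - 37135)) = (-22)² + 1/(118056 + (136676 - 37135)) = 484 + 1/(118056 + 99541) = 484 + 1/217597 = 105316949/217597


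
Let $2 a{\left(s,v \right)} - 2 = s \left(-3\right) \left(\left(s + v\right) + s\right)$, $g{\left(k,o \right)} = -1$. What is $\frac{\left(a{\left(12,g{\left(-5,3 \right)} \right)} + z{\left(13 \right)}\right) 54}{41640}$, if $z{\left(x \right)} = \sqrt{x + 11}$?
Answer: $- \frac{3717}{6940} + \frac{9 \sqrt{6}}{3470} \approx -0.52924$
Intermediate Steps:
$z{\left(x \right)} = \sqrt{11 + x}$
$a{\left(s,v \right)} = 1 - \frac{3 s \left(v + 2 s\right)}{2}$ ($a{\left(s,v \right)} = 1 + \frac{s \left(-3\right) \left(\left(s + v\right) + s\right)}{2} = 1 + \frac{- 3 s \left(v + 2 s\right)}{2} = 1 + \frac{\left(-3\right) s \left(v + 2 s\right)}{2} = 1 - \frac{3 s \left(v + 2 s\right)}{2}$)
$\frac{\left(a{\left(12,g{\left(-5,3 \right)} \right)} + z{\left(13 \right)}\right) 54}{41640} = \frac{\left(\left(1 - 3 \cdot 12^{2} - 18 \left(-1\right)\right) + \sqrt{11 + 13}\right) 54}{41640} = \left(\left(1 - 432 + 18\right) + \sqrt{24}\right) 54 \cdot \frac{1}{41640} = \left(\left(1 - 432 + 18\right) + 2 \sqrt{6}\right) 54 \cdot \frac{1}{41640} = \left(-413 + 2 \sqrt{6}\right) 54 \cdot \frac{1}{41640} = \left(-22302 + 108 \sqrt{6}\right) \frac{1}{41640} = - \frac{3717}{6940} + \frac{9 \sqrt{6}}{3470}$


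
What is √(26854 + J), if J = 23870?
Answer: 6*√1409 ≈ 225.22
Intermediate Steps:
√(26854 + J) = √(26854 + 23870) = √50724 = 6*√1409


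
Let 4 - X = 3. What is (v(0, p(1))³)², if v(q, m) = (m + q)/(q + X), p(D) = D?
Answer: 1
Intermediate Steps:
X = 1 (X = 4 - 1*3 = 4 - 3 = 1)
v(q, m) = (m + q)/(1 + q) (v(q, m) = (m + q)/(q + 1) = (m + q)/(1 + q))
(v(0, p(1))³)² = (((1 + 0)/(1 + 0))³)² = ((1/1)³)² = ((1*1)³)² = (1³)² = 1² = 1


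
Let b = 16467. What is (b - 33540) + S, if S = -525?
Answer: -17598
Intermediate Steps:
(b - 33540) + S = (16467 - 33540) - 525 = -17073 - 525 = -17598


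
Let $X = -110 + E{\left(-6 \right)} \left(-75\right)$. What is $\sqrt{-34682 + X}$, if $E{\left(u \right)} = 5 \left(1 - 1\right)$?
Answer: $2 i \sqrt{8698} \approx 186.53 i$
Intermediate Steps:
$E{\left(u \right)} = 0$ ($E{\left(u \right)} = 5 \cdot 0 = 0$)
$X = -110$ ($X = -110 + 0 \left(-75\right) = -110 + 0 = -110$)
$\sqrt{-34682 + X} = \sqrt{-34682 - 110} = \sqrt{-34792} = 2 i \sqrt{8698}$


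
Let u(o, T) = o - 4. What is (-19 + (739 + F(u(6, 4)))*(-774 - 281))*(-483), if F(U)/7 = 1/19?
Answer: 7158543483/19 ≈ 3.7677e+8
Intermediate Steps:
u(o, T) = -4 + o
F(U) = 7/19
(-19 + (739 + F(u(6, 4)))*(-774 - 281))*(-483) = (-19 + (739 + 7/19)*(-774 - 281))*(-483) = (-19 + (14048/19)*(-1055))*(-483) = (-19 - 14820640/19)*(-483) = -14821001/19*(-483) = 7158543483/19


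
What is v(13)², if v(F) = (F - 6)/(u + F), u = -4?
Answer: 49/81 ≈ 0.60494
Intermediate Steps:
v(F) = (-6 + F)/(-4 + F) (v(F) = (F - 6)/(-4 + F) = (-6 + F)/(-4 + F))
v(13)² = ((-6 + 13)/(-4 + 13))² = (7/9)² = 49/81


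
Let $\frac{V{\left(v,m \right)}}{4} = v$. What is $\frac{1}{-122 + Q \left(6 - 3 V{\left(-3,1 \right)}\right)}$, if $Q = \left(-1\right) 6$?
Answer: $- \frac{1}{374} \approx -0.0026738$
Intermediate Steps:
$V{\left(v,m \right)} = 4 v$
$Q = -6$
$\frac{1}{-122 + Q \left(6 - 3 V{\left(-3,1 \right)}\right)} = \frac{1}{-122 - 6 \left(6 - 3 \cdot 4 \left(-3\right)\right)} = \frac{1}{-122 - 6 \left(6 - -36\right)} = \frac{1}{-122 - 6 \left(6 + 36\right)} = \frac{1}{-122 - 252} = \frac{1}{-374} = - \frac{1}{374}$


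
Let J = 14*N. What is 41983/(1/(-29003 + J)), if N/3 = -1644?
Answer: -4116475133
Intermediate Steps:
N = -4932 (N = 3*(-1644) = -4932)
J = -69048 (J = 14*(-4932) = -69048)
41983/(1/(-29003 + J)) = 41983/(1/(-29003 - 69048)) = 41983/(1/(-98051)) = 41983/(-1/98051) = 41983*(-98051) = -4116475133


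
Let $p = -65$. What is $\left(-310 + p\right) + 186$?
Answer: $-189$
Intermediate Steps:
$\left(-310 + p\right) + 186 = \left(-310 - 65\right) + 186 = -375 + 186 = -189$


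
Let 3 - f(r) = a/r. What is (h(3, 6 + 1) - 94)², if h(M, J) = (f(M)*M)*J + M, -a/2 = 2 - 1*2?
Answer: 784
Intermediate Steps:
a = 0 (a = -2*(2 - 1*2) = -2*(2 - 2) = -2*0 = 0)
f(r) = 3 (f(r) = 3 - 0/r = 3 - 1*0 = 3 + 0 = 3)
h(M, J) = M + 3*J*M (h(M, J) = (3*M)*J + M = 3*J*M + M = M + 3*J*M)
(h(3, 6 + 1) - 94)² = (3*(1 + 3*(6 + 1)) - 94)² = (3*(1 + 3*7) - 94)² = (3*(1 + 21) - 94)² = (3*22 - 94)² = (66 - 94)² = (-28)² = 784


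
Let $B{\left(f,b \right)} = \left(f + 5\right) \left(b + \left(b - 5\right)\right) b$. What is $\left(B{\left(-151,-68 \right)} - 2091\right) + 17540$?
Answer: $-1384399$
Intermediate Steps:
$B{\left(f,b \right)} = b \left(-5 + 2 b\right) \left(5 + f\right)$ ($B{\left(f,b \right)} = \left(5 + f\right) \left(b + \left(b - 5\right)\right) b = \left(5 + f\right) \left(b + \left(-5 + b\right)\right) b = \left(5 + f\right) \left(-5 + 2 b\right) b = \left(-5 + 2 b\right) \left(5 + f\right) b = b \left(-5 + 2 b\right) \left(5 + f\right)$)
$\left(B{\left(-151,-68 \right)} - 2091\right) + 17540 = \left(- 68 \left(-25 - -755 + 10 \left(-68\right) + 2 \left(-68\right) \left(-151\right)\right) - 2091\right) + 17540 = \left(- 68 \left(-25 + 755 - 680 + 20536\right) - 2091\right) + 17540 = \left(\left(-68\right) 20586 - 2091\right) + 17540 = \left(-1399848 - 2091\right) + 17540 = -1401939 + 17540 = -1384399$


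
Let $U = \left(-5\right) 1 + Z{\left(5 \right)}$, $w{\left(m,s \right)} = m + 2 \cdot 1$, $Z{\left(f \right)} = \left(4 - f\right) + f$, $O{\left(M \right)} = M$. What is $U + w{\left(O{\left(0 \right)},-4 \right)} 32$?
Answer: $63$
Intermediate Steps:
$Z{\left(f \right)} = 4$
$w{\left(m,s \right)} = 2 + m$ ($w{\left(m,s \right)} = m + 2 = 2 + m$)
$U = -1$ ($U = \left(-5\right) 1 + 4 = -5 + 4 = -1$)
$U + w{\left(O{\left(0 \right)},-4 \right)} 32 = -1 + \left(2 + 0\right) 32 = -1 + 2 \cdot 32 = -1 + 64 = 63$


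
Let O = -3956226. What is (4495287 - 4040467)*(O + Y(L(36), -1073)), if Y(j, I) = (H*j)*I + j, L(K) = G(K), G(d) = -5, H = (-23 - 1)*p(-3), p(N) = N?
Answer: -1623685113820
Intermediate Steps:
H = 72 (H = (-23 - 1)*(-3) = -24*(-3) = 72)
L(K) = -5
Y(j, I) = j + 72*I*j (Y(j, I) = (72*j)*I + j = 72*I*j + j = j + 72*I*j)
(4495287 - 4040467)*(O + Y(L(36), -1073)) = (4495287 - 4040467)*(-3956226 - 5*(1 + 72*(-1073))) = 454820*(-3956226 - 5*(1 - 77256)) = 454820*(-3956226 - 5*(-77255)) = 454820*(-3956226 + 386275) = 454820*(-3569951) = -1623685113820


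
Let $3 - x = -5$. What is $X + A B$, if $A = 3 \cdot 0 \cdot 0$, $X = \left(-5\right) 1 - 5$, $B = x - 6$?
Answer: $-10$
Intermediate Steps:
$x = 8$ ($x = 3 - -5 = 3 + 5 = 8$)
$B = 2$ ($B = 8 - 6 = 2$)
$X = -10$ ($X = -5 - 5 = -10$)
$A = 0$ ($A = 0 \cdot 0 = 0$)
$X + A B = -10 + 0 \cdot 2 = -10 + 0 = -10$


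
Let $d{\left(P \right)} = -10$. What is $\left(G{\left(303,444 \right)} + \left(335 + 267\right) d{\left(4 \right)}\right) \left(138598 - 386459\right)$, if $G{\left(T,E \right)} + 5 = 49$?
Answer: $1481217336$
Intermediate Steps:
$G{\left(T,E \right)} = 44$ ($G{\left(T,E \right)} = -5 + 49 = 44$)
$\left(G{\left(303,444 \right)} + \left(335 + 267\right) d{\left(4 \right)}\right) \left(138598 - 386459\right) = \left(44 + \left(335 + 267\right) \left(-10\right)\right) \left(138598 - 386459\right) = \left(44 + 602 \left(-10\right)\right) \left(-247861\right) = \left(44 - 6020\right) \left(-247861\right) = \left(-5976\right) \left(-247861\right) = 1481217336$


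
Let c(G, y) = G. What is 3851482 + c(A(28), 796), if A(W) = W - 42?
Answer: 3851468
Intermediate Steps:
A(W) = -42 + W
3851482 + c(A(28), 796) = 3851482 + (-42 + 28) = 3851482 - 14 = 3851468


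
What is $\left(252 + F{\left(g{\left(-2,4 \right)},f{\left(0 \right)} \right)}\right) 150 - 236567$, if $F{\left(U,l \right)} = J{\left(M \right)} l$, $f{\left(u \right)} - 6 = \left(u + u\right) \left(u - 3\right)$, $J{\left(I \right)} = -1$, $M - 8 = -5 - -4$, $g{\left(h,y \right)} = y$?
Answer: $-199667$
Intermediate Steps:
$M = 7$ ($M = 8 - 1 = 7$)
$f{\left(u \right)} = 6 + 2 u \left(-3 + u\right)$ ($f{\left(u \right)} = 6 + \left(u + u\right) \left(u - 3\right) = 6 + 2 u \left(-3 + u\right)$)
$F{\left(U,l \right)} = - l$
$\left(252 + F{\left(g{\left(-2,4 \right)},f{\left(0 \right)} \right)}\right) 150 - 236567 = \left(252 - \left(6 - 0 + 2 \cdot 0^{2}\right)\right) 150 - 236567 = \left(252 - \left(6 + 0 + 2 \cdot 0\right)\right) 150 - 236567 = \left(252 - \left(6 + 0 + 0\right)\right) 150 - 236567 = \left(252 - 6\right) 150 - 236567 = 246 \cdot 150 - 236567 = 36900 - 236567 = -199667$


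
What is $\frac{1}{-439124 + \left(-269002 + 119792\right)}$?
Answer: $- \frac{1}{588334} \approx -1.6997 \cdot 10^{-6}$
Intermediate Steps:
$\frac{1}{-439124 + \left(-269002 + 119792\right)} = \frac{1}{-439124 - 149210} = \frac{1}{-588334} = - \frac{1}{588334}$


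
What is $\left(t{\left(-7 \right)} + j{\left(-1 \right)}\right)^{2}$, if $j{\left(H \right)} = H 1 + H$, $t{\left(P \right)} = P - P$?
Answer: $4$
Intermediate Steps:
$t{\left(P \right)} = 0$
$j{\left(H \right)} = 2 H$ ($j{\left(H \right)} = H + H = 2 H$)
$\left(t{\left(-7 \right)} + j{\left(-1 \right)}\right)^{2} = \left(0 + 2 \left(-1\right)\right)^{2} = \left(0 - 2\right)^{2} = \left(-2\right)^{2} = 4$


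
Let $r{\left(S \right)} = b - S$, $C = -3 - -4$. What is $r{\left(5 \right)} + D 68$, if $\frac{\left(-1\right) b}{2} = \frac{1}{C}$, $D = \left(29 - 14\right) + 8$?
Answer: $1557$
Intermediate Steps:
$C = 1$ ($C = -3 + 4 = 1$)
$D = 23$ ($D = 15 + 8 = 23$)
$b = -2$ ($b = - \frac{2}{1} = \left(-2\right) 1 = -2$)
$r{\left(S \right)} = -2 - S$
$r{\left(5 \right)} + D 68 = \left(-2 - 5\right) + 23 \cdot 68 = \left(-2 - 5\right) + 1564 = -7 + 1564 = 1557$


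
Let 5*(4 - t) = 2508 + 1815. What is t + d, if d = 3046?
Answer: 10927/5 ≈ 2185.4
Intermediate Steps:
t = -4303/5 (t = 4 - (2508 + 1815)/5 = 4 - 1/5*4323 = 4 - 4323/5 = -4303/5 ≈ -860.60)
t + d = -4303/5 + 3046 = 10927/5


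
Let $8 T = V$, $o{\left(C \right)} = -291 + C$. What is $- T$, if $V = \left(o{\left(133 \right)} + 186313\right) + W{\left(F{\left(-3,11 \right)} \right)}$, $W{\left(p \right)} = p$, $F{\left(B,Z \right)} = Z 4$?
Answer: $- \frac{186199}{8} \approx -23275.0$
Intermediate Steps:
$F{\left(B,Z \right)} = 4 Z$
$V = 186199$ ($V = \left(\left(-291 + 133\right) + 186313\right) + 4 \cdot 11 = \left(-158 + 186313\right) + 44 = 186155 + 44 = 186199$)
$T = \frac{186199}{8}$ ($T = \frac{1}{8} \cdot 186199 = \frac{186199}{8} \approx 23275.0$)
$- T = \left(-1\right) \frac{186199}{8} = - \frac{186199}{8}$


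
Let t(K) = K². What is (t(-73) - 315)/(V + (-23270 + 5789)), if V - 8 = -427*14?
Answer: -5014/23451 ≈ -0.21381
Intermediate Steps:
V = -5970 (V = 8 - 427*14 = 8 - 5978 = -5970)
(t(-73) - 315)/(V + (-23270 + 5789)) = ((-73)² - 315)/(-5970 + (-23270 + 5789)) = (5329 - 315)/(-5970 - 17481) = 5014/(-23451) = 5014*(-1/23451) = -5014/23451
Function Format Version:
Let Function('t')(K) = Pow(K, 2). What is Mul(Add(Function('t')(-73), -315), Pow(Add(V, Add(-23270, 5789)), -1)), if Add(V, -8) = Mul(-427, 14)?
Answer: Rational(-5014, 23451) ≈ -0.21381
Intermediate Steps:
V = -5970 (V = Add(8, Mul(-427, 14)) = Add(8, -5978) = -5970)
Mul(Add(Function('t')(-73), -315), Pow(Add(V, Add(-23270, 5789)), -1)) = Mul(Add(Pow(-73, 2), -315), Pow(Add(-5970, Add(-23270, 5789)), -1)) = Mul(Add(5329, -315), Pow(Add(-5970, -17481), -1)) = Mul(5014, Pow(-23451, -1)) = Mul(5014, Rational(-1, 23451)) = Rational(-5014, 23451)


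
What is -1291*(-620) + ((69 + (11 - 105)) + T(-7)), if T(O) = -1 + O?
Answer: 800387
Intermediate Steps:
-1291*(-620) + ((69 + (11 - 105)) + T(-7)) = -1291*(-620) + ((69 + (11 - 105)) + (-1 - 7)) = 800420 + ((69 - 94) - 8) = 800420 + (-25 - 8) = 800420 - 33 = 800387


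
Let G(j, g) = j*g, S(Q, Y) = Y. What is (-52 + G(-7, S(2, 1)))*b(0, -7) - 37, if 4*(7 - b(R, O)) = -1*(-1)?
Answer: -1741/4 ≈ -435.25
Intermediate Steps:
b(R, O) = 27/4 (b(R, O) = 7 - (-1)*(-1)/4 = 7 - ¼*1 = 7 - ¼ = 27/4)
G(j, g) = g*j
(-52 + G(-7, S(2, 1)))*b(0, -7) - 37 = (-52 + 1*(-7))*(27/4) - 37 = (-52 - 7)*(27/4) - 37 = -59*27/4 - 37 = -1593/4 - 37 = -1741/4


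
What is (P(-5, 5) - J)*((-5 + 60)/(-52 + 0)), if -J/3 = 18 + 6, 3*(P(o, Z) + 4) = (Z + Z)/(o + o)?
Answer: -11165/156 ≈ -71.571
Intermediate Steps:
P(o, Z) = -4 + Z/(3*o) (P(o, Z) = -4 + ((Z + Z)/(o + o))/3 = -4 + ((2*Z)/((2*o)))/3 = -4 + ((2*Z)*(1/(2*o)))/3 = -4 + (Z/o)/3 = -4 + Z/(3*o))
J = -72 (J = -3*(18 + 6) = -3*24 = -72)
(P(-5, 5) - J)*((-5 + 60)/(-52 + 0)) = ((-4 + (1/3)*5/(-5)) - 1*(-72))*((-5 + 60)/(-52 + 0)) = ((-4 + (1/3)*5*(-1/5)) + 72)*(55/(-52)) = ((-4 - 1/3) + 72)*(55*(-1/52)) = (-13/3 + 72)*(-55/52) = (203/3)*(-55/52) = -11165/156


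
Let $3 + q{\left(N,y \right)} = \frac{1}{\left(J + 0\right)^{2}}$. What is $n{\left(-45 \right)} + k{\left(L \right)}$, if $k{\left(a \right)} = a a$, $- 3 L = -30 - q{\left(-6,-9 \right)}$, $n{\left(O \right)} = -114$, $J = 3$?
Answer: $- \frac{23570}{729} \approx -32.332$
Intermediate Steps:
$q{\left(N,y \right)} = - \frac{26}{9}$ ($q{\left(N,y \right)} = -3 + \frac{1}{\left(3 + 0\right)^{2}} = -3 + \frac{1}{3^{2}} = -3 + \frac{1}{9} = - \frac{26}{9}$)
$L = \frac{244}{27}$ ($L = - \frac{-30 - - \frac{26}{9}}{3} = - \frac{-30 + \frac{26}{9}}{3} = \left(- \frac{1}{3}\right) \left(- \frac{244}{9}\right) = \frac{244}{27} \approx 9.037$)
$k{\left(a \right)} = a^{2}$
$n{\left(-45 \right)} + k{\left(L \right)} = -114 + \left(\frac{244}{27}\right)^{2} = -114 + \frac{59536}{729} = - \frac{23570}{729}$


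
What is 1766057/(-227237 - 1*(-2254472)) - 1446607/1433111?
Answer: -401656628318/2905252778085 ≈ -0.13825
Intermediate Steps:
1766057/(-227237 - 1*(-2254472)) - 1446607/1433111 = 1766057/(-227237 + 2254472) - 1446607*1/1433111 = 1766057/2027235 - 1446607/1433111 = -401656628318/2905252778085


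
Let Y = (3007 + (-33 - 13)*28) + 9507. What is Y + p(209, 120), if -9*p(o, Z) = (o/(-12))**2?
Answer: 14505215/1296 ≈ 11192.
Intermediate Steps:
p(o, Z) = -o**2/1296 (p(o, Z) = -o**2/144/9 = -o**2/1296)
Y = 11226 (Y = (3007 - 46*28) + 9507 = (3007 - 1288) + 9507 = 1719 + 9507 = 11226)
Y + p(209, 120) = 11226 - 1/1296*209**2 = 11226 - 1/1296*43681 = 11226 - 43681/1296 = 14505215/1296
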